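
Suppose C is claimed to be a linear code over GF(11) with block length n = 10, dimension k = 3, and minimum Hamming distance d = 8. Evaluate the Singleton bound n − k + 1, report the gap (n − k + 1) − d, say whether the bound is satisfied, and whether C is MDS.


Singleton RHS = n − k + 1 = 8, slack = 0, bound satisfied, MDS.

Singleton bound: d ≤ n − k + 1.
Here n = 10, k = 3, so n − k + 1 = 8.
Given d = 8, check d ≤ 8: YES.
Slack = (n − k + 1) − d = 0.
The code is MDS (slack = 0).
Description: the claimed parameters are [10, 3, 8]_11; such a code would be MDS (meets Singleton bound).


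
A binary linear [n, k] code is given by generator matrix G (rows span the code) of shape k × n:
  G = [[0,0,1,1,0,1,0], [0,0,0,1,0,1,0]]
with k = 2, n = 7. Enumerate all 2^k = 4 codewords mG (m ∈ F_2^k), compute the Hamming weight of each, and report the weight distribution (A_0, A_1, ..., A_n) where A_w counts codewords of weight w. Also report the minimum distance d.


Weight distribution: A_0 = 1, A_1 = 1, A_2 = 1, A_3 = 1. Minimum distance d = 1.

Enumerate all 2^2 = 4 messages m ∈ F_2^2.
For each, compute codeword c = mG in F_2^7, then tally its weight.
  m = 00 → c = 0000000, weight = 0.
  m = 10 → c = 0011010, weight = 3.
  m = 01 → c = 0001010, weight = 2.
  m = 11 → c = 0010000, weight = 1.
Tally weights:
  weight 0: 1 codewords.
  weight 1: 1 codewords.
  weight 2: 1 codewords.
  weight 3: 1 codewords.
Minimum distance d = smallest w > 0 with A_w > 0 = 1.
Sanity: Σ A_w = 4 = 2^2 = 4 ✓.


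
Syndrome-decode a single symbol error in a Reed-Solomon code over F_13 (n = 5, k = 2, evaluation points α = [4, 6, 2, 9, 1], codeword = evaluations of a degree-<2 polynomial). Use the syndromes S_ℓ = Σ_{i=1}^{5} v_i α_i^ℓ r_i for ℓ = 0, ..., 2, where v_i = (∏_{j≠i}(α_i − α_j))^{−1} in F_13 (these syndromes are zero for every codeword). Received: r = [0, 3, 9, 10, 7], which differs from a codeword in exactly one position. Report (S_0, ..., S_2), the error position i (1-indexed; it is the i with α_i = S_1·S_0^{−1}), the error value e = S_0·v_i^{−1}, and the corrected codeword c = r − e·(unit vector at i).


S = (9, 2, 12), error at position 2, error magnitude e = 12, c = [0, 4, 9, 10, 7].

Step 1: column multipliers v_i = (∏_{j≠i}(α_i − α_j))^{−1} mod 13.
  i = 1 (α = 4): (4−6)(4−2)(4−9)(4−1) = (−2)·2·(−5)·3 = 60 ≡ 8, so v_1 = 8^{−1} = 5 (mod 13).
  i = 2 (α = 6): (6−4)(6−2)(6−9)(6−1) = 2·4·(−3)·5 = −120 ≡ 10, so v_2 = 10^{−1} = 4 (mod 13).
  i = 3 (α = 2): (2−4)(2−6)(2−9)(2−1) = (−2)·(−4)·(−7)·1 = −56 ≡ 9, so v_3 = 9^{−1} = 3 (mod 13).
  i = 4 (α = 9): (9−4)(9−6)(9−2)(9−1) = 5·3·7·8 = 840 ≡ 8, so v_4 = 8^{−1} = 5 (mod 13).
  i = 5 (α = 1): (1−4)(1−6)(1−2)(1−9) = (−3)·(−5)·(−1)·(−8) = 120 ≡ 3, so v_5 = 3^{−1} = 9 (mod 13).
  v = [5, 4, 3, 5, 9].
Step 2: syndromes of r = [0, 3, 9, 10, 7] (all sums mod 13).
  S_0 = Σ v_i r_i = 5·0 + 4·3 + 3·9 + 5·10 + 9·7 = 152 ≡ 9.
  S_1 = Σ v_i α_i r_i = 5·4·0 + 4·6·3 + 3·2·9 + 5·9·10 + 9·1·7 = 639 ≡ 2.
  α_i^2 mod 13 = [3, 10, 4, 3, 1].
  S_2 = Σ v_i α_i^2 r_i = 5·3·0 + 4·10·3 + 3·4·9 + 5·3·10 + 9·1·7 = 441 ≡ 12.
  S = (9, 2, 12) ≠ 0, so r is not a codeword (an error is present).
Step 3: locate the error. For a single error e at position i, S_ℓ = v_i·e·α_i^ℓ, so α_err = S_1/S_0.
  S_0^{−1} = 9^{−1} = 3 (mod 13), so α_err = 2·3 = 6 ≡ 6 = α_2. Error position i = 2.
  Consistency check: S_2/S_1 = 12·7 = 84 ≡ 6 = α_err ✓ (single-error assumption holds).
Step 4: error magnitude e = S_0/v_2 = S_0·∏_{j≠2}(α_2 − α_j) = 9·10 = 90 ≡ 12 (mod 13).
Step 5: correct position 2: c_2 = r_2 − e = 3 − 12 ≡ 4 (mod 13). Hence c = [0, 4, 9, 10, 7].
  Check: interpolating c through the α_i gives m(x) = 5 + 2·x (degree < 2) with m(α_i) = c_i for every i, so c is indeed a codeword.


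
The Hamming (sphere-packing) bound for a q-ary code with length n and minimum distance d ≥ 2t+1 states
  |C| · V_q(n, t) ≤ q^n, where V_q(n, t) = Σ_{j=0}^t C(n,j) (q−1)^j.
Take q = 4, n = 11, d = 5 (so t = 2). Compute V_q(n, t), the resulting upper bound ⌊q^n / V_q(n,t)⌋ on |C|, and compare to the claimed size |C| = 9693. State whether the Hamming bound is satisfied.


V_q(n, t) = 529, q^n = 4194304, Hamming bound = 7928, |C| = 9693 > bound (violated).

Step 1: Compute V_q(n, t) = Σ_{j=0}^2 C(n, j) (q−1)^j.
  j = 0: C(11,0)·(3)^0 = 1·1 = 1.
  j = 1: C(11,1)·(3)^1 = 11·3 = 33.
  j = 2: C(11,2)·(3)^2 = 55·9 = 495.
  V_q(n, t) = 1 + 33 + 495 = 529.
Step 2: q^n = 4^11 = 4194304.
Step 3: Hamming bound ⌊q^n / V_q(n,t)⌋ = ⌊4194304/529⌋ = 7928.
Step 4: Compare |C| = 9693 to 7928: violated.
The claimed |C| lies above the Hamming bound, so no 4-ary code of length 11 with d ≥ 5 can have 9693 codewords.


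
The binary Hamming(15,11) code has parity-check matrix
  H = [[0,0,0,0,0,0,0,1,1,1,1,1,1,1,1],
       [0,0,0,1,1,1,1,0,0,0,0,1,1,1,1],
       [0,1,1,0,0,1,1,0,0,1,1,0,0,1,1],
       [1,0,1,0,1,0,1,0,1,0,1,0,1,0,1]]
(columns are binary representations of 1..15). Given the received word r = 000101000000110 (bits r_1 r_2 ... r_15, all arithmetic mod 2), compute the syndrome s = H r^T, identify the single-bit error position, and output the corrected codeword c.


s = (0, 0, 0, 1)^T, error position = 1, corrected codeword c = 100101000000110

Compute s = H r^T mod 2 one row at a time:
  s_1 = 0 + 0 + 0 + 0 + 0 + 1 + 1 + 0 = 2 ≡ 0 (mod 2).
  s_2 = 1 + 0 + 1 + 0 + 0 + 1 + 1 + 0 = 4 ≡ 0 (mod 2).
  s_3 = 0 + 0 + 1 + 0 + 0 + 0 + 1 + 0 = 2 ≡ 0 (mod 2).
  s_4 = 0 + 0 + 0 + 0 + 0 + 0 + 1 + 0 = 1 ≡ 1 (mod 2).
s = (0, 0, 0, 1)^T — this equals column 1 of H (binary 0001), so error is at position 1.
Correct: flip bit 1 of r = 000101000000110 to get c = 100101000000110.


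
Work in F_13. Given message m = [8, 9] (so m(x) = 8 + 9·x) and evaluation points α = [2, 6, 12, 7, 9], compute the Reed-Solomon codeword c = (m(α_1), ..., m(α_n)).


c = [0, 10, 12, 6, 11]

Message polynomial: m(x) = 8 + 9·x (mod 13).
For each evaluation point α_i, compute m(α_i) mod 13:
  α_1 = 2: Horner steps 9 → 0, so m(2) = 0.
  α_2 = 6: Horner steps 9 → 10, so m(6) = 10.
  α_3 = 12: Horner steps 9 → 12, so m(12) = 12.
  α_4 = 7: Horner steps 9 → 6, so m(7) = 6.
  α_5 = 9: Horner steps 9 → 11, so m(9) = 11.
Codeword c = [0, 10, 12, 6, 11] ∈ F_13^5.


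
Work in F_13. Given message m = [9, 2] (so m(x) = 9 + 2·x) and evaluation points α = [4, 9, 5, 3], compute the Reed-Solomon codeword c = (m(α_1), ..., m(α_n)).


c = [4, 1, 6, 2]

Message polynomial: m(x) = 9 + 2·x (mod 13).
For each evaluation point α_i, compute m(α_i) mod 13:
  α_1 = 4: Horner steps 2 → 4, so m(4) = 4.
  α_2 = 9: Horner steps 2 → 1, so m(9) = 1.
  α_3 = 5: Horner steps 2 → 6, so m(5) = 6.
  α_4 = 3: Horner steps 2 → 2, so m(3) = 2.
Codeword c = [4, 1, 6, 2] ∈ F_13^4.


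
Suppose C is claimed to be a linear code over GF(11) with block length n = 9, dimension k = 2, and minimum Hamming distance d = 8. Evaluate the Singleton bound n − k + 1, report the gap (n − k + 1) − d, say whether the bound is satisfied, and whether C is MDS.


Singleton RHS = n − k + 1 = 8, slack = 0, bound satisfied, MDS.

Singleton bound: d ≤ n − k + 1.
Here n = 9, k = 2, so n − k + 1 = 8.
Given d = 8, check d ≤ 8: YES.
Slack = (n − k + 1) − d = 0.
The code is MDS (slack = 0).
Description: the claimed parameters are [9, 2, 8]_11; such a code would be MDS (meets Singleton bound).


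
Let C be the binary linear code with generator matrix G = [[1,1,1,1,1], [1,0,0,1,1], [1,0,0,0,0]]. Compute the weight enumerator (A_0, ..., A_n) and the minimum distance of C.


Weight distribution: A_0 = 1, A_1 = 1, A_2 = 2, A_3 = 2, A_4 = 1, A_5 = 1. Minimum distance d = 1.

Enumerate all 2^3 = 8 messages m ∈ F_2^3.
For each, compute codeword c = mG in F_2^5, then tally its weight.
  m = 000 → c = 00000, weight = 0.
  m = 100 → c = 11111, weight = 5.
  m = 010 → c = 10011, weight = 3.
  m = 110 → c = 01100, weight = 2.
  m = 001 → c = 10000, weight = 1.
  m = 101 → c = 01111, weight = 4.
  m = 011 → c = 00011, weight = 2.
  m = 111 → c = 11100, weight = 3.
Tally weights:
  weight 0: 1 codewords.
  weight 1: 1 codewords.
  weight 2: 2 codewords.
  weight 3: 2 codewords.
  weight 4: 1 codewords.
  weight 5: 1 codewords.
Minimum distance d = smallest w > 0 with A_w > 0 = 1.
Sanity: Σ A_w = 8 = 2^3 = 8 ✓.


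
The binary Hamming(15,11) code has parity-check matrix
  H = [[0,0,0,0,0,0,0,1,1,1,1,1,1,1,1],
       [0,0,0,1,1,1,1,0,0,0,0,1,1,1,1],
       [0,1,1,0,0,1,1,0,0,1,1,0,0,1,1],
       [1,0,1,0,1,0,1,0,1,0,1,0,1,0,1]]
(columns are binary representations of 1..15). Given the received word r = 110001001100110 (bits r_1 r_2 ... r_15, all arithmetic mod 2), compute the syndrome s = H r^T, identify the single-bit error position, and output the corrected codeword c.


s = (0, 1, 0, 1)^T, error position = 5, corrected codeword c = 110011001100110

Compute s = H r^T mod 2 one row at a time:
  s_1 = 0 + 1 + 1 + 0 + 0 + 1 + 1 + 0 = 4 ≡ 0 (mod 2).
  s_2 = 0 + 0 + 1 + 0 + 0 + 1 + 1 + 0 = 3 ≡ 1 (mod 2).
  s_3 = 1 + 0 + 1 + 0 + 1 + 0 + 1 + 0 = 4 ≡ 0 (mod 2).
  s_4 = 1 + 0 + 0 + 0 + 1 + 0 + 1 + 0 = 3 ≡ 1 (mod 2).
s = (0, 1, 0, 1)^T — this equals column 5 of H (binary 0101), so error is at position 5.
Correct: flip bit 5 of r = 110001001100110 to get c = 110011001100110.


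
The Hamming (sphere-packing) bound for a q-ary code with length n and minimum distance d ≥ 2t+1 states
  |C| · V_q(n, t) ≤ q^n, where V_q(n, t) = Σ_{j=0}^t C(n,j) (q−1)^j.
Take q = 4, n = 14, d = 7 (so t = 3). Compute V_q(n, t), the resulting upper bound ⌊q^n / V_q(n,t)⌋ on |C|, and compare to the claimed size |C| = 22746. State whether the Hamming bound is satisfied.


V_q(n, t) = 10690, q^n = 268435456, Hamming bound = 25110, |C| = 22746 ≤ bound (satisfied).

Step 1: Compute V_q(n, t) = Σ_{j=0}^3 C(n, j) (q−1)^j.
  j = 0: C(14,0)·(3)^0 = 1·1 = 1.
  j = 1: C(14,1)·(3)^1 = 14·3 = 42.
  j = 2: C(14,2)·(3)^2 = 91·9 = 819.
  j = 3: C(14,3)·(3)^3 = 364·27 = 9828.
  V_q(n, t) = 1 + 42 + 819 + 9828 = 10690.
Step 2: q^n = 4^14 = 268435456.
Step 3: Hamming bound ⌊q^n / V_q(n,t)⌋ = ⌊268435456/10690⌋ = 25110.
Step 4: Compare |C| = 22746 to 25110: satisfied.
The claimed |C| lies below the Hamming bound.


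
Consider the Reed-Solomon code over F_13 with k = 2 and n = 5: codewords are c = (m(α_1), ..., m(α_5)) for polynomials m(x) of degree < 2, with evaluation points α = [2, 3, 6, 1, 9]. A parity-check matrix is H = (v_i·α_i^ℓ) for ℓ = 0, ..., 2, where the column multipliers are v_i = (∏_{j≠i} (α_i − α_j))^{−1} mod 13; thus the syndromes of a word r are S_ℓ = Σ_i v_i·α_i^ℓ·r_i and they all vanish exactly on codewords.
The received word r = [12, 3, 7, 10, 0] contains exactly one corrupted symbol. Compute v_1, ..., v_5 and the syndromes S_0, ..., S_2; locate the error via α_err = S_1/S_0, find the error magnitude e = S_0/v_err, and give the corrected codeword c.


S = (8, 11, 7), error at position 2, error magnitude e = 2, c = [12, 1, 7, 10, 0].

Step 1: column multipliers v_i = (∏_{j≠i}(α_i − α_j))^{−1} mod 13.
  i = 1 (α = 2): (2−3)(2−6)(2−1)(2−9) = (−1)·(−4)·1·(−7) = −28 ≡ 11, so v_1 = 11^{−1} = 6 (mod 13).
  i = 2 (α = 3): (3−2)(3−6)(3−1)(3−9) = 1·(−3)·2·(−6) = 36 ≡ 10, so v_2 = 10^{−1} = 4 (mod 13).
  i = 3 (α = 6): (6−2)(6−3)(6−1)(6−9) = 4·3·5·(−3) = −180 ≡ 2, so v_3 = 2^{−1} = 7 (mod 13).
  i = 4 (α = 1): (1−2)(1−3)(1−6)(1−9) = (−1)·(−2)·(−5)·(−8) = 80 ≡ 2, so v_4 = 2^{−1} = 7 (mod 13).
  i = 5 (α = 9): (9−2)(9−3)(9−6)(9−1) = 7·6·3·8 = 1008 ≡ 7, so v_5 = 7^{−1} = 2 (mod 13).
  v = [6, 4, 7, 7, 2].
Step 2: syndromes of r = [12, 3, 7, 10, 0] (all sums mod 13).
  S_0 = Σ v_i r_i = 6·12 + 4·3 + 7·7 + 7·10 + 2·0 = 203 ≡ 8.
  S_1 = Σ v_i α_i r_i = 6·2·12 + 4·3·3 + 7·6·7 + 7·1·10 + 2·9·0 = 544 ≡ 11.
  α_i^2 mod 13 = [4, 9, 10, 1, 3].
  S_2 = Σ v_i α_i^2 r_i = 6·4·12 + 4·9·3 + 7·10·7 + 7·1·10 + 2·3·0 = 956 ≡ 7.
  S = (8, 11, 7) ≠ 0, so r is not a codeword (an error is present).
Step 3: locate the error. For a single error e at position i, S_ℓ = v_i·e·α_i^ℓ, so α_err = S_1/S_0.
  S_0^{−1} = 8^{−1} = 5 (mod 13), so α_err = 11·5 = 55 ≡ 3 = α_2. Error position i = 2.
  Consistency check: S_2/S_1 = 7·6 = 42 ≡ 3 = α_err ✓ (single-error assumption holds).
Step 4: error magnitude e = S_0/v_2 = S_0·∏_{j≠2}(α_2 − α_j) = 8·10 = 80 ≡ 2 (mod 13).
Step 5: correct position 2: c_2 = r_2 − e = 3 − 2 ≡ 1 (mod 13). Hence c = [12, 1, 7, 10, 0].
  Check: interpolating c through the α_i gives m(x) = 8 + 2·x (degree < 2) with m(α_i) = c_i for every i, so c is indeed a codeword.


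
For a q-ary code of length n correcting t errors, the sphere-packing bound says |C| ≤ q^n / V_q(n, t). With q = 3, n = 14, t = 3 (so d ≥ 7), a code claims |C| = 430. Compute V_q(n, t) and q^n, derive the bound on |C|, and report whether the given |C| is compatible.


V_q(n, t) = 3305, q^n = 4782969, Hamming bound = 1447, |C| = 430 ≤ bound (satisfied).

Step 1: Compute V_q(n, t) = Σ_{j=0}^3 C(n, j) (q−1)^j.
  j = 0: C(14,0)·(2)^0 = 1·1 = 1.
  j = 1: C(14,1)·(2)^1 = 14·2 = 28.
  j = 2: C(14,2)·(2)^2 = 91·4 = 364.
  j = 3: C(14,3)·(2)^3 = 364·8 = 2912.
  V_q(n, t) = 1 + 28 + 364 + 2912 = 3305.
Step 2: q^n = 3^14 = 4782969.
Step 3: Hamming bound ⌊q^n / V_q(n,t)⌋ = ⌊4782969/3305⌋ = 1447.
Step 4: Compare |C| = 430 to 1447: satisfied.
The claimed |C| lies below the Hamming bound.


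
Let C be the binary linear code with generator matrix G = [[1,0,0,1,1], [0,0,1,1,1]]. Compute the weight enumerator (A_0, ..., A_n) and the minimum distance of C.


Weight distribution: A_0 = 1, A_2 = 1, A_3 = 2. Minimum distance d = 2.

Enumerate all 2^2 = 4 messages m ∈ F_2^2.
For each, compute codeword c = mG in F_2^5, then tally its weight.
  m = 00 → c = 00000, weight = 0.
  m = 10 → c = 10011, weight = 3.
  m = 01 → c = 00111, weight = 3.
  m = 11 → c = 10100, weight = 2.
Tally weights:
  weight 0: 1 codewords.
  weight 2: 1 codewords.
  weight 3: 2 codewords.
Minimum distance d = smallest w > 0 with A_w > 0 = 2.
Sanity: Σ A_w = 4 = 2^2 = 4 ✓.


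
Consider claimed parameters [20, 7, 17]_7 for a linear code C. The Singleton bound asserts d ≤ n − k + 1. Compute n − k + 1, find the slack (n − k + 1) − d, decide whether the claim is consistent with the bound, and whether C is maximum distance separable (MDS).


Singleton RHS = n − k + 1 = 14, slack = -3, bound violated (no such code; not MDS).

Singleton bound: d ≤ n − k + 1.
Here n = 20, k = 7, so n − k + 1 = 14.
Given d = 17, check d ≤ 14: NO.
Slack = (n − k + 1) − d = -3.
The slack is negative: d = 17 exceeds n − k + 1 = 14 by 3, so the Singleton bound is violated and no linear [20, 7, 17]_7 code can exist. In particular it is not MDS (MDS requires d = n − k + 1 exactly).
Description: the claimed parameters are [20, 7, 17]_7; such a code would be impossible (violates the Singleton bound).


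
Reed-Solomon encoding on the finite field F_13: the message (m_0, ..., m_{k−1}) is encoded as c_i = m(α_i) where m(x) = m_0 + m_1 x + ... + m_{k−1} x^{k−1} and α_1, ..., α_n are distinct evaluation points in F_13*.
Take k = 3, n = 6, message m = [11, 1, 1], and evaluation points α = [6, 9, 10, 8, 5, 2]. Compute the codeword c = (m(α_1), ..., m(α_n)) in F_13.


c = [1, 10, 4, 5, 2, 4]

Message polynomial: m(x) = 11 + 1·x + 1·x^2 (mod 13).
For each evaluation point α_i, compute m(α_i) mod 13:
  α_1 = 6: Horner steps 1 → 7 → 1, so m(6) = 1.
  α_2 = 9: Horner steps 1 → 10 → 10, so m(9) = 10.
  α_3 = 10: Horner steps 1 → 11 → 4, so m(10) = 4.
  α_4 = 8: Horner steps 1 → 9 → 5, so m(8) = 5.
  α_5 = 5: Horner steps 1 → 6 → 2, so m(5) = 2.
  α_6 = 2: Horner steps 1 → 3 → 4, so m(2) = 4.
Codeword c = [1, 10, 4, 5, 2, 4] ∈ F_13^6.


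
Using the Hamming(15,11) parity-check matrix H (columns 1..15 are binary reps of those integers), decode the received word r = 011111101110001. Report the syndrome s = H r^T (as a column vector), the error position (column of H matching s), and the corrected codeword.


s = (0, 1, 1, 0)^T, error position = 6, corrected codeword c = 011110101110001

Compute s = H r^T mod 2 one row at a time:
  s_1 = 0 + 1 + 1 + 1 + 0 + 0 + 0 + 1 = 4 ≡ 0 (mod 2).
  s_2 = 1 + 1 + 1 + 1 + 0 + 0 + 0 + 1 = 5 ≡ 1 (mod 2).
  s_3 = 1 + 1 + 1 + 1 + 1 + 1 + 0 + 1 = 7 ≡ 1 (mod 2).
  s_4 = 0 + 1 + 1 + 1 + 1 + 1 + 0 + 1 = 6 ≡ 0 (mod 2).
s = (0, 1, 1, 0)^T — this equals column 6 of H (binary 0110), so error is at position 6.
Correct: flip bit 6 of r = 011111101110001 to get c = 011110101110001.


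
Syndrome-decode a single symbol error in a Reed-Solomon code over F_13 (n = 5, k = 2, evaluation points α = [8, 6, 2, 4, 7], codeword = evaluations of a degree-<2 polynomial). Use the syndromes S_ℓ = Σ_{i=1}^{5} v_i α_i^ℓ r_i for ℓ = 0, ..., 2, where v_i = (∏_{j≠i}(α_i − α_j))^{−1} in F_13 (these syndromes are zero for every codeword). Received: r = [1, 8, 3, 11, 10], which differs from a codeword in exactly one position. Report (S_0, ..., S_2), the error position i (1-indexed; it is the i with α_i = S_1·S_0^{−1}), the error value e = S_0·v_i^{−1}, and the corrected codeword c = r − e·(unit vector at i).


S = (5, 4, 11), error at position 2, error magnitude e = 2, c = [1, 6, 3, 11, 10].

Step 1: column multipliers v_i = (∏_{j≠i}(α_i − α_j))^{−1} mod 13.
  i = 1 (α = 8): (8−6)(8−2)(8−4)(8−7) = 2·6·4·1 = 48 ≡ 9, so v_1 = 9^{−1} = 3 (mod 13).
  i = 2 (α = 6): (6−8)(6−2)(6−4)(6−7) = (−2)·4·2·(−1) = 16 ≡ 3, so v_2 = 3^{−1} = 9 (mod 13).
  i = 3 (α = 2): (2−8)(2−6)(2−4)(2−7) = (−6)·(−4)·(−2)·(−5) = 240 ≡ 6, so v_3 = 6^{−1} = 11 (mod 13).
  i = 4 (α = 4): (4−8)(4−6)(4−2)(4−7) = (−4)·(−2)·2·(−3) = −48 ≡ 4, so v_4 = 4^{−1} = 10 (mod 13).
  i = 5 (α = 7): (7−8)(7−6)(7−2)(7−4) = (−1)·1·5·3 = −15 ≡ 11, so v_5 = 11^{−1} = 6 (mod 13).
  v = [3, 9, 11, 10, 6].
Step 2: syndromes of r = [1, 8, 3, 11, 10] (all sums mod 13).
  S_0 = Σ v_i r_i = 3·1 + 9·8 + 11·3 + 10·11 + 6·10 = 278 ≡ 5.
  S_1 = Σ v_i α_i r_i = 3·8·1 + 9·6·8 + 11·2·3 + 10·4·11 + 6·7·10 = 1382 ≡ 4.
  α_i^2 mod 13 = [12, 10, 4, 3, 10].
  S_2 = Σ v_i α_i^2 r_i = 3·12·1 + 9·10·8 + 11·4·3 + 10·3·11 + 6·10·10 = 1818 ≡ 11.
  S = (5, 4, 11) ≠ 0, so r is not a codeword (an error is present).
Step 3: locate the error. For a single error e at position i, S_ℓ = v_i·e·α_i^ℓ, so α_err = S_1/S_0.
  S_0^{−1} = 5^{−1} = 8 (mod 13), so α_err = 4·8 = 32 ≡ 6 = α_2. Error position i = 2.
  Consistency check: S_2/S_1 = 11·10 = 110 ≡ 6 = α_err ✓ (single-error assumption holds).
Step 4: error magnitude e = S_0/v_2 = S_0·∏_{j≠2}(α_2 − α_j) = 5·3 = 15 ≡ 2 (mod 13).
Step 5: correct position 2: c_2 = r_2 − e = 8 − 2 ≡ 6 (mod 13). Hence c = [1, 6, 3, 11, 10].
  Check: interpolating c through the α_i gives m(x) = 8 + 4·x (degree < 2) with m(α_i) = c_i for every i, so c is indeed a codeword.


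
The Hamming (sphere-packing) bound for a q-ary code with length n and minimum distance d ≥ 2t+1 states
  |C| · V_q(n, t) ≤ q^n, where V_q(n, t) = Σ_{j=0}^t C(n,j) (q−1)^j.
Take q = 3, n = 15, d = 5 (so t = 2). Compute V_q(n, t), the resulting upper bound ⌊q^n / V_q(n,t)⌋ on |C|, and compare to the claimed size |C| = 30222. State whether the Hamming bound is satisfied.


V_q(n, t) = 451, q^n = 14348907, Hamming bound = 31815, |C| = 30222 ≤ bound (satisfied).

Step 1: Compute V_q(n, t) = Σ_{j=0}^2 C(n, j) (q−1)^j.
  j = 0: C(15,0)·(2)^0 = 1·1 = 1.
  j = 1: C(15,1)·(2)^1 = 15·2 = 30.
  j = 2: C(15,2)·(2)^2 = 105·4 = 420.
  V_q(n, t) = 1 + 30 + 420 = 451.
Step 2: q^n = 3^15 = 14348907.
Step 3: Hamming bound ⌊q^n / V_q(n,t)⌋ = ⌊14348907/451⌋ = 31815.
Step 4: Compare |C| = 30222 to 31815: satisfied.
The claimed |C| lies below the Hamming bound.


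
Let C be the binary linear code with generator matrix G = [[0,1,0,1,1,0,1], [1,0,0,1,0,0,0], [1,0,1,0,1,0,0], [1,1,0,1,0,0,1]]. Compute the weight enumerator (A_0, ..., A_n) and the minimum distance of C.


Weight distribution: A_0 = 1, A_1 = 1, A_2 = 4, A_3 = 4, A_4 = 3, A_5 = 3. Minimum distance d = 1.

Enumerate all 2^4 = 16 messages m ∈ F_2^4.
For each, compute codeword c = mG in F_2^7, then tally its weight.
  m = 0000 → c = 0000000, weight = 0.
  m = 1000 → c = 0101101, weight = 4.
  m = 0100 → c = 1001000, weight = 2.
  m = 1100 → c = 1100101, weight = 4.
  m = 0010 → c = 1010100, weight = 3.
  m = 1010 → c = 1111001, weight = 5.
  m = 0110 → c = 0011100, weight = 3.
  m = 1110 → c = 0110001, weight = 3.
  m = 0001 → c = 1101001, weight = 4.
  m = 1001 → c = 1000100, weight = 2.
  m = 0101 → c = 0100001, weight = 2.
  m = 1101 → c = 0001100, weight = 2.
  m = 0011 → c = 0111101, weight = 5.
  m = 1011 → c = 0010000, weight = 1.
  m = 0111 → c = 1110101, weight = 5.
  m = 1111 → c = 1011000, weight = 3.
Tally weights:
  weight 0: 1 codewords.
  weight 1: 1 codewords.
  weight 2: 4 codewords.
  weight 3: 4 codewords.
  weight 4: 3 codewords.
  weight 5: 3 codewords.
Minimum distance d = smallest w > 0 with A_w > 0 = 1.
Sanity: Σ A_w = 16 = 2^4 = 16 ✓.


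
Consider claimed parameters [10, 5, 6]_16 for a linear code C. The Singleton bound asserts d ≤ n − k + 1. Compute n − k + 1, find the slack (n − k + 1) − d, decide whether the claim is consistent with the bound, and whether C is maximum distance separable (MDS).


Singleton RHS = n − k + 1 = 6, slack = 0, bound satisfied, MDS.

Singleton bound: d ≤ n − k + 1.
Here n = 10, k = 5, so n − k + 1 = 6.
Given d = 6, check d ≤ 6: YES.
Slack = (n − k + 1) − d = 0.
The code is MDS (slack = 0).
Description: the claimed parameters are [10, 5, 6]_16; such a code would be MDS (meets Singleton bound).


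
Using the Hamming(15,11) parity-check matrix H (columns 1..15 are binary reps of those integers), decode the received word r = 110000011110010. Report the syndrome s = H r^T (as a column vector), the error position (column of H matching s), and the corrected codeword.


s = (1, 1, 0, 1)^T, error position = 13, corrected codeword c = 110000011110110

Compute s = H r^T mod 2 one row at a time:
  s_1 = 1 + 1 + 1 + 1 + 0 + 0 + 1 + 0 = 5 ≡ 1 (mod 2).
  s_2 = 0 + 0 + 0 + 0 + 0 + 0 + 1 + 0 = 1 ≡ 1 (mod 2).
  s_3 = 1 + 0 + 0 + 0 + 1 + 1 + 1 + 0 = 4 ≡ 0 (mod 2).
  s_4 = 1 + 0 + 0 + 0 + 1 + 1 + 0 + 0 = 3 ≡ 1 (mod 2).
s = (1, 1, 0, 1)^T — this equals column 13 of H (binary 1101), so error is at position 13.
Correct: flip bit 13 of r = 110000011110010 to get c = 110000011110110.


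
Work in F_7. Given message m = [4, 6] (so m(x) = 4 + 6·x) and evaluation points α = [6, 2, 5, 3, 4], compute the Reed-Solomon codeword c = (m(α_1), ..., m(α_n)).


c = [5, 2, 6, 1, 0]

Message polynomial: m(x) = 4 + 6·x (mod 7).
For each evaluation point α_i, compute m(α_i) mod 7:
  α_1 = 6: Horner steps 6 → 5, so m(6) = 5.
  α_2 = 2: Horner steps 6 → 2, so m(2) = 2.
  α_3 = 5: Horner steps 6 → 6, so m(5) = 6.
  α_4 = 3: Horner steps 6 → 1, so m(3) = 1.
  α_5 = 4: Horner steps 6 → 0, so m(4) = 0.
Codeword c = [5, 2, 6, 1, 0] ∈ F_7^5.


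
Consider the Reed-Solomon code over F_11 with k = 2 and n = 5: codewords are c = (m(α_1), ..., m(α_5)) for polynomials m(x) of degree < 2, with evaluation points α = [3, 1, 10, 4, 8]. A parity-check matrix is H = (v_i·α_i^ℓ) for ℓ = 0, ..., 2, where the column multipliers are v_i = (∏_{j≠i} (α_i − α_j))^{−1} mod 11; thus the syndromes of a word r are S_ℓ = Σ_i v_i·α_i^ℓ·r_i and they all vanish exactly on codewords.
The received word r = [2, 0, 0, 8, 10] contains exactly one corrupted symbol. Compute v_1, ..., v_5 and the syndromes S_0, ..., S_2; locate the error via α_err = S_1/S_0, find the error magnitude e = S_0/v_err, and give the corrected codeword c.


S = (8, 8, 8), error at position 2, error magnitude e = 10, c = [2, 1, 0, 8, 10].

Step 1: column multipliers v_i = (∏_{j≠i}(α_i − α_j))^{−1} mod 11.
  i = 1 (α = 3): (3−1)(3−10)(3−4)(3−8) = 2·(−7)·(−1)·(−5) = −70 ≡ 7, so v_1 = 7^{−1} = 8 (mod 11).
  i = 2 (α = 1): (1−3)(1−10)(1−4)(1−8) = (−2)·(−9)·(−3)·(−7) = 378 ≡ 4, so v_2 = 4^{−1} = 3 (mod 11).
  i = 3 (α = 10): (10−3)(10−1)(10−4)(10−8) = 7·9·6·2 = 756 ≡ 8, so v_3 = 8^{−1} = 7 (mod 11).
  i = 4 (α = 4): (4−3)(4−1)(4−10)(4−8) = 1·3·(−6)·(−4) = 72 ≡ 6, so v_4 = 6^{−1} = 2 (mod 11).
  i = 5 (α = 8): (8−3)(8−1)(8−10)(8−4) = 5·7·(−2)·4 = −280 ≡ 6, so v_5 = 6^{−1} = 2 (mod 11).
  v = [8, 3, 7, 2, 2].
Step 2: syndromes of r = [2, 0, 0, 8, 10] (all sums mod 11).
  S_0 = Σ v_i r_i = 8·2 + 3·0 + 7·0 + 2·8 + 2·10 = 52 ≡ 8.
  S_1 = Σ v_i α_i r_i = 8·3·2 + 3·1·0 + 7·10·0 + 2·4·8 + 2·8·10 = 272 ≡ 8.
  α_i^2 mod 11 = [9, 1, 1, 5, 9].
  S_2 = Σ v_i α_i^2 r_i = 8·9·2 + 3·1·0 + 7·1·0 + 2·5·8 + 2·9·10 = 404 ≡ 8.
  S = (8, 8, 8) ≠ 0, so r is not a codeword (an error is present).
Step 3: locate the error. For a single error e at position i, S_ℓ = v_i·e·α_i^ℓ, so α_err = S_1/S_0.
  S_0^{−1} = 8^{−1} = 7 (mod 11), so α_err = 8·7 = 56 ≡ 1 = α_2. Error position i = 2.
  Consistency check: S_2/S_1 = 8·7 = 56 ≡ 1 = α_err ✓ (single-error assumption holds).
Step 4: error magnitude e = S_0/v_2 = S_0·∏_{j≠2}(α_2 − α_j) = 8·4 = 32 ≡ 10 (mod 11).
Step 5: correct position 2: c_2 = r_2 − e = 0 − 10 ≡ 1 (mod 11). Hence c = [2, 1, 0, 8, 10].
  Check: interpolating c through the α_i gives m(x) = 6 + 6·x (degree < 2) with m(α_i) = c_i for every i, so c is indeed a codeword.


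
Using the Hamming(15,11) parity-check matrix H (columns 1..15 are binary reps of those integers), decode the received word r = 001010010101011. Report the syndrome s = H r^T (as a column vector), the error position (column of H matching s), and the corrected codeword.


s = (1, 0, 0, 1)^T, error position = 9, corrected codeword c = 001010011101011

Compute s = H r^T mod 2 one row at a time:
  s_1 = 1 + 0 + 1 + 0 + 1 + 0 + 1 + 1 = 5 ≡ 1 (mod 2).
  s_2 = 0 + 1 + 0 + 0 + 1 + 0 + 1 + 1 = 4 ≡ 0 (mod 2).
  s_3 = 0 + 1 + 0 + 0 + 1 + 0 + 1 + 1 = 4 ≡ 0 (mod 2).
  s_4 = 0 + 1 + 1 + 0 + 0 + 0 + 0 + 1 = 3 ≡ 1 (mod 2).
s = (1, 0, 0, 1)^T — this equals column 9 of H (binary 1001), so error is at position 9.
Correct: flip bit 9 of r = 001010010101011 to get c = 001010011101011.


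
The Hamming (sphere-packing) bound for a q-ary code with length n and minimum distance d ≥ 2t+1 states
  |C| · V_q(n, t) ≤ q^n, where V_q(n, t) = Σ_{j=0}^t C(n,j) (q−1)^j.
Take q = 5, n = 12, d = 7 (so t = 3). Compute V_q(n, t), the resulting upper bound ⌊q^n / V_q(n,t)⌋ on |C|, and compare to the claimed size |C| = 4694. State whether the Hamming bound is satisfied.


V_q(n, t) = 15185, q^n = 244140625, Hamming bound = 16077, |C| = 4694 ≤ bound (satisfied).

Step 1: Compute V_q(n, t) = Σ_{j=0}^3 C(n, j) (q−1)^j.
  j = 0: C(12,0)·(4)^0 = 1·1 = 1.
  j = 1: C(12,1)·(4)^1 = 12·4 = 48.
  j = 2: C(12,2)·(4)^2 = 66·16 = 1056.
  j = 3: C(12,3)·(4)^3 = 220·64 = 14080.
  V_q(n, t) = 1 + 48 + 1056 + 14080 = 15185.
Step 2: q^n = 5^12 = 244140625.
Step 3: Hamming bound ⌊q^n / V_q(n,t)⌋ = ⌊244140625/15185⌋ = 16077.
Step 4: Compare |C| = 4694 to 16077: satisfied.
The claimed |C| lies below the Hamming bound.


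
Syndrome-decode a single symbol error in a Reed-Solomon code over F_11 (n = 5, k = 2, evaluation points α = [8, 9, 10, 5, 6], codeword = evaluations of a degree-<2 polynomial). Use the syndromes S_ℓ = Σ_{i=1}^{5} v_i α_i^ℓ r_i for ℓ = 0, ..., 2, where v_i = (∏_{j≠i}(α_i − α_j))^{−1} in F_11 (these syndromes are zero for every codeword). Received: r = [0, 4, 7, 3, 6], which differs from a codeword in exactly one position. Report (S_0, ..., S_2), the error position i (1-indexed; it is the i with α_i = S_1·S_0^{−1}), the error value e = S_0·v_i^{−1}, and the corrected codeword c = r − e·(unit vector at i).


S = (10, 3, 2), error at position 1, error magnitude e = 10, c = [1, 4, 7, 3, 6].

Step 1: column multipliers v_i = (∏_{j≠i}(α_i − α_j))^{−1} mod 11.
  i = 1 (α = 8): (8−9)(8−10)(8−5)(8−6) = (−1)·(−2)·3·2 = 12 ≡ 1, so v_1 = 1^{−1} = 1 (mod 11).
  i = 2 (α = 9): (9−8)(9−10)(9−5)(9−6) = 1·(−1)·4·3 = −12 ≡ 10, so v_2 = 10^{−1} = 10 (mod 11).
  i = 3 (α = 10): (10−8)(10−9)(10−5)(10−6) = 2·1·5·4 = 40 ≡ 7, so v_3 = 7^{−1} = 8 (mod 11).
  i = 4 (α = 5): (5−8)(5−9)(5−10)(5−6) = (−3)·(−4)·(−5)·(−1) = 60 ≡ 5, so v_4 = 5^{−1} = 9 (mod 11).
  i = 5 (α = 6): (6−8)(6−9)(6−10)(6−5) = (−2)·(−3)·(−4)·1 = −24 ≡ 9, so v_5 = 9^{−1} = 5 (mod 11).
  v = [1, 10, 8, 9, 5].
Step 2: syndromes of r = [0, 4, 7, 3, 6] (all sums mod 11).
  S_0 = Σ v_i r_i = 1·0 + 10·4 + 8·7 + 9·3 + 5·6 = 153 ≡ 10.
  S_1 = Σ v_i α_i r_i = 1·8·0 + 10·9·4 + 8·10·7 + 9·5·3 + 5·6·6 = 1235 ≡ 3.
  α_i^2 mod 11 = [9, 4, 1, 3, 3].
  S_2 = Σ v_i α_i^2 r_i = 1·9·0 + 10·4·4 + 8·1·7 + 9·3·3 + 5·3·6 = 387 ≡ 2.
  S = (10, 3, 2) ≠ 0, so r is not a codeword (an error is present).
Step 3: locate the error. For a single error e at position i, S_ℓ = v_i·e·α_i^ℓ, so α_err = S_1/S_0.
  S_0^{−1} = 10^{−1} = 10 (mod 11), so α_err = 3·10 = 30 ≡ 8 = α_1. Error position i = 1.
  Consistency check: S_2/S_1 = 2·4 = 8 ≡ 8 = α_err ✓ (single-error assumption holds).
Step 4: error magnitude e = S_0/v_1 = S_0·∏_{j≠1}(α_1 − α_j) = 10·1 = 10 ≡ 10 (mod 11).
Step 5: correct position 1: c_1 = r_1 − e = 0 − 10 ≡ 1 (mod 11). Hence c = [1, 4, 7, 3, 6].
  Check: interpolating c through the α_i gives m(x) = 10 + 3·x (degree < 2) with m(α_i) = c_i for every i, so c is indeed a codeword.


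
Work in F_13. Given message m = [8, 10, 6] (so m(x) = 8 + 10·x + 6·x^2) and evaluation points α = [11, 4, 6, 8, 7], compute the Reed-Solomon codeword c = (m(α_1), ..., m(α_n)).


c = [12, 1, 11, 4, 8]

Message polynomial: m(x) = 8 + 10·x + 6·x^2 (mod 13).
For each evaluation point α_i, compute m(α_i) mod 13:
  α_1 = 11: Horner steps 6 → 11 → 12, so m(11) = 12.
  α_2 = 4: Horner steps 6 → 8 → 1, so m(4) = 1.
  α_3 = 6: Horner steps 6 → 7 → 11, so m(6) = 11.
  α_4 = 8: Horner steps 6 → 6 → 4, so m(8) = 4.
  α_5 = 7: Horner steps 6 → 0 → 8, so m(7) = 8.
Codeword c = [12, 1, 11, 4, 8] ∈ F_13^5.


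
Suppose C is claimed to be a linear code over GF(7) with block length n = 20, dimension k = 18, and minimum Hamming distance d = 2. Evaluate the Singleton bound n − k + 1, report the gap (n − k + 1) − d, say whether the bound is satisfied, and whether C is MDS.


Singleton RHS = n − k + 1 = 3, slack = 1, bound satisfied, not MDS.

Singleton bound: d ≤ n − k + 1.
Here n = 20, k = 18, so n − k + 1 = 3.
Given d = 2, check d ≤ 3: YES.
Slack = (n − k + 1) − d = 1.
The code is NOT MDS (slack = 1 > 0).
Description: the claimed parameters are [20, 18, 2]_7; such a code would be non-MDS.


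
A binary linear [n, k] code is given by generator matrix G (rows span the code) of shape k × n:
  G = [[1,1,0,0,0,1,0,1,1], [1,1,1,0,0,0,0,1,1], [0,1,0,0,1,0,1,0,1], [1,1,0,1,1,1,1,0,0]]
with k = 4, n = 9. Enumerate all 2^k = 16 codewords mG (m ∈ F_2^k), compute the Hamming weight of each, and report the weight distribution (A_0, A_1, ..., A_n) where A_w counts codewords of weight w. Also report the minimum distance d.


Weight distribution: A_0 = 1, A_2 = 1, A_3 = 1, A_4 = 3, A_5 = 6, A_6 = 3, A_7 = 1. Minimum distance d = 2.

Enumerate all 2^4 = 16 messages m ∈ F_2^4.
For each, compute codeword c = mG in F_2^9, then tally its weight.
  m = 0000 → c = 000000000, weight = 0.
  m = 1000 → c = 110001011, weight = 5.
  m = 0100 → c = 111000011, weight = 5.
  m = 1100 → c = 001001000, weight = 2.
  m = 0010 → c = 010010101, weight = 4.
  m = 1010 → c = 100011110, weight = 5.
  m = 0110 → c = 101010110, weight = 5.
  m = 1110 → c = 011011101, weight = 6.
  m = 0001 → c = 110111100, weight = 6.
  m = 1001 → c = 000110111, weight = 5.
  m = 0101 → c = 001111111, weight = 7.
  m = 1101 → c = 111110100, weight = 6.
  m = 0011 → c = 100101001, weight = 4.
  m = 1011 → c = 010100010, weight = 3.
  m = 0111 → c = 011101010, weight = 5.
  m = 1111 → c = 101100001, weight = 4.
Tally weights:
  weight 0: 1 codewords.
  weight 2: 1 codewords.
  weight 3: 1 codewords.
  weight 4: 3 codewords.
  weight 5: 6 codewords.
  weight 6: 3 codewords.
  weight 7: 1 codewords.
Minimum distance d = smallest w > 0 with A_w > 0 = 2.
Sanity: Σ A_w = 16 = 2^4 = 16 ✓.


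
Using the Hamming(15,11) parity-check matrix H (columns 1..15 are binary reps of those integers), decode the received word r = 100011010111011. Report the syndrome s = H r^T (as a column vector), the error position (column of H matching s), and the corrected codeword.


s = (0, 1, 1, 0)^T, error position = 6, corrected codeword c = 100010010111011

Compute s = H r^T mod 2 one row at a time:
  s_1 = 1 + 0 + 1 + 1 + 1 + 0 + 1 + 1 = 6 ≡ 0 (mod 2).
  s_2 = 0 + 1 + 1 + 0 + 1 + 0 + 1 + 1 = 5 ≡ 1 (mod 2).
  s_3 = 0 + 0 + 1 + 0 + 1 + 1 + 1 + 1 = 5 ≡ 1 (mod 2).
  s_4 = 1 + 0 + 1 + 0 + 0 + 1 + 0 + 1 = 4 ≡ 0 (mod 2).
s = (0, 1, 1, 0)^T — this equals column 6 of H (binary 0110), so error is at position 6.
Correct: flip bit 6 of r = 100011010111011 to get c = 100010010111011.


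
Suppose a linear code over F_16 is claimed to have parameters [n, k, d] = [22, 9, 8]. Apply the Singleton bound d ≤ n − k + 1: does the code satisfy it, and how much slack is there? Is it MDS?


Singleton RHS = n − k + 1 = 14, slack = 6, bound satisfied, not MDS.

Singleton bound: d ≤ n − k + 1.
Here n = 22, k = 9, so n − k + 1 = 14.
Given d = 8, check d ≤ 14: YES.
Slack = (n − k + 1) − d = 6.
The code is NOT MDS (slack = 6 > 0).
Description: the claimed parameters are [22, 9, 8]_16; such a code would be non-MDS.


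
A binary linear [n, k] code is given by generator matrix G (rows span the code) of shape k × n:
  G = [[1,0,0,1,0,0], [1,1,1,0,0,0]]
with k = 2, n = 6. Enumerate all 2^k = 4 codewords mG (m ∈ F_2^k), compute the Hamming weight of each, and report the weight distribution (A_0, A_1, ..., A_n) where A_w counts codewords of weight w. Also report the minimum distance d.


Weight distribution: A_0 = 1, A_2 = 1, A_3 = 2. Minimum distance d = 2.

Enumerate all 2^2 = 4 messages m ∈ F_2^2.
For each, compute codeword c = mG in F_2^6, then tally its weight.
  m = 00 → c = 000000, weight = 0.
  m = 10 → c = 100100, weight = 2.
  m = 01 → c = 111000, weight = 3.
  m = 11 → c = 011100, weight = 3.
Tally weights:
  weight 0: 1 codewords.
  weight 2: 1 codewords.
  weight 3: 2 codewords.
Minimum distance d = smallest w > 0 with A_w > 0 = 2.
Sanity: Σ A_w = 4 = 2^2 = 4 ✓.


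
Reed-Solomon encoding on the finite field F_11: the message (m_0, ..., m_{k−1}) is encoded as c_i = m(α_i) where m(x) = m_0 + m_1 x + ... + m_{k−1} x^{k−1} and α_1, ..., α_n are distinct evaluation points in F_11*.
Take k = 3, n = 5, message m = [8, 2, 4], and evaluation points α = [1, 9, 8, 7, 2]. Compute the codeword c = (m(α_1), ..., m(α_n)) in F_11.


c = [3, 9, 5, 9, 6]

Message polynomial: m(x) = 8 + 2·x + 4·x^2 (mod 11).
For each evaluation point α_i, compute m(α_i) mod 11:
  α_1 = 1: Horner steps 4 → 6 → 3, so m(1) = 3.
  α_2 = 9: Horner steps 4 → 5 → 9, so m(9) = 9.
  α_3 = 8: Horner steps 4 → 1 → 5, so m(8) = 5.
  α_4 = 7: Horner steps 4 → 8 → 9, so m(7) = 9.
  α_5 = 2: Horner steps 4 → 10 → 6, so m(2) = 6.
Codeword c = [3, 9, 5, 9, 6] ∈ F_11^5.


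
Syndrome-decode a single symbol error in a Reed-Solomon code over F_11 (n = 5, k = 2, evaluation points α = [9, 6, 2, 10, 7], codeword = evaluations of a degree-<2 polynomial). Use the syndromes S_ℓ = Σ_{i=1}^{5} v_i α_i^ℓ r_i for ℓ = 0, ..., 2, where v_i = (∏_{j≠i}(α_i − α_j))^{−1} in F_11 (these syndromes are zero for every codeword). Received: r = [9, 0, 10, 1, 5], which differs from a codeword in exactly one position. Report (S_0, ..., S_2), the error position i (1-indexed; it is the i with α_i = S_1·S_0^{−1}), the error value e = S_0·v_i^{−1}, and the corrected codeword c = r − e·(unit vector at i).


S = (3, 10, 4), error at position 5, error magnitude e = 2, c = [9, 0, 10, 1, 3].

Step 1: column multipliers v_i = (∏_{j≠i}(α_i − α_j))^{−1} mod 11.
  i = 1 (α = 9): (9−6)(9−2)(9−10)(9−7) = 3·7·(−1)·2 = −42 ≡ 2, so v_1 = 2^{−1} = 6 (mod 11).
  i = 2 (α = 6): (6−9)(6−2)(6−10)(6−7) = (−3)·4·(−4)·(−1) = −48 ≡ 7, so v_2 = 7^{−1} = 8 (mod 11).
  i = 3 (α = 2): (2−9)(2−6)(2−10)(2−7) = (−7)·(−4)·(−8)·(−5) = 1120 ≡ 9, so v_3 = 9^{−1} = 5 (mod 11).
  i = 4 (α = 10): (10−9)(10−6)(10−2)(10−7) = 1·4·8·3 = 96 ≡ 8, so v_4 = 8^{−1} = 7 (mod 11).
  i = 5 (α = 7): (7−9)(7−6)(7−2)(7−10) = (−2)·1·5·(−3) = 30 ≡ 8, so v_5 = 8^{−1} = 7 (mod 11).
  v = [6, 8, 5, 7, 7].
Step 2: syndromes of r = [9, 0, 10, 1, 5] (all sums mod 11).
  S_0 = Σ v_i r_i = 6·9 + 8·0 + 5·10 + 7·1 + 7·5 = 146 ≡ 3.
  S_1 = Σ v_i α_i r_i = 6·9·9 + 8·6·0 + 5·2·10 + 7·10·1 + 7·7·5 = 901 ≡ 10.
  α_i^2 mod 11 = [4, 3, 4, 1, 5].
  S_2 = Σ v_i α_i^2 r_i = 6·4·9 + 8·3·0 + 5·4·10 + 7·1·1 + 7·5·5 = 598 ≡ 4.
  S = (3, 10, 4) ≠ 0, so r is not a codeword (an error is present).
Step 3: locate the error. For a single error e at position i, S_ℓ = v_i·e·α_i^ℓ, so α_err = S_1/S_0.
  S_0^{−1} = 3^{−1} = 4 (mod 11), so α_err = 10·4 = 40 ≡ 7 = α_5. Error position i = 5.
  Consistency check: S_2/S_1 = 4·10 = 40 ≡ 7 = α_err ✓ (single-error assumption holds).
Step 4: error magnitude e = S_0/v_5 = S_0·∏_{j≠5}(α_5 − α_j) = 3·8 = 24 ≡ 2 (mod 11).
Step 5: correct position 5: c_5 = r_5 − e = 5 − 2 ≡ 3 (mod 11). Hence c = [9, 0, 10, 1, 3].
  Check: interpolating c through the α_i gives m(x) = 4 + 3·x (degree < 2) with m(α_i) = c_i for every i, so c is indeed a codeword.


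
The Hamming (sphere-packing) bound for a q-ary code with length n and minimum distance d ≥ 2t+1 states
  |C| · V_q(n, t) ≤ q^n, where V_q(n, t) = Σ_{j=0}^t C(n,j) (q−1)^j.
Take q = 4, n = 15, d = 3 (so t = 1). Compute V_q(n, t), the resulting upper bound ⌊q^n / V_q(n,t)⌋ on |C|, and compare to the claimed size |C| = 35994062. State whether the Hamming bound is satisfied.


V_q(n, t) = 46, q^n = 1073741824, Hamming bound = 23342213, |C| = 35994062 > bound (violated).

Step 1: Compute V_q(n, t) = Σ_{j=0}^1 C(n, j) (q−1)^j.
  j = 0: C(15,0)·(3)^0 = 1·1 = 1.
  j = 1: C(15,1)·(3)^1 = 15·3 = 45.
  V_q(n, t) = 1 + 45 = 46.
Step 2: q^n = 4^15 = 1073741824.
Step 3: Hamming bound ⌊q^n / V_q(n,t)⌋ = ⌊1073741824/46⌋ = 23342213.
Step 4: Compare |C| = 35994062 to 23342213: violated.
The claimed |C| lies above the Hamming bound, so no 4-ary code of length 15 with d ≥ 3 can have 35994062 codewords.


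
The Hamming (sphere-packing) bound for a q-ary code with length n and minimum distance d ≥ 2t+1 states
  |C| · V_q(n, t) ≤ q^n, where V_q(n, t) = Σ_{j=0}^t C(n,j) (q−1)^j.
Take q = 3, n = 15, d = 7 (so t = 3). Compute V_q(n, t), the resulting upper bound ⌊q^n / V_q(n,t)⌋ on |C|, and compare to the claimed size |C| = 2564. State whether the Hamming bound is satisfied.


V_q(n, t) = 4091, q^n = 14348907, Hamming bound = 3507, |C| = 2564 ≤ bound (satisfied).

Step 1: Compute V_q(n, t) = Σ_{j=0}^3 C(n, j) (q−1)^j.
  j = 0: C(15,0)·(2)^0 = 1·1 = 1.
  j = 1: C(15,1)·(2)^1 = 15·2 = 30.
  j = 2: C(15,2)·(2)^2 = 105·4 = 420.
  j = 3: C(15,3)·(2)^3 = 455·8 = 3640.
  V_q(n, t) = 1 + 30 + 420 + 3640 = 4091.
Step 2: q^n = 3^15 = 14348907.
Step 3: Hamming bound ⌊q^n / V_q(n,t)⌋ = ⌊14348907/4091⌋ = 3507.
Step 4: Compare |C| = 2564 to 3507: satisfied.
The claimed |C| lies below the Hamming bound.
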